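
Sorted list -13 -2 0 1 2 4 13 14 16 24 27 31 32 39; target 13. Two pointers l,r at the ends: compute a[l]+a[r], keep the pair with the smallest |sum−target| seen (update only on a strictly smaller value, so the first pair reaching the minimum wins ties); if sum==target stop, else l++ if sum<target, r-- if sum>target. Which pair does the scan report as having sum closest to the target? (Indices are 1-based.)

l=1 r=14: -13+39=26 d=13 *, r--
l=1 r=13: -13+32=19 d=6 *, r--
l=1 r=12: -13+31=18 d=5 *, r--
l=1 r=11: -13+27=14 d=1 *, r--
l=1 r=10: -13+24=11 d=2, l++
l=2 r=10: -2+24=22 d=9, r--
l=2 r=9: -2+16=14 d=1, r--
l=2 r=8: -2+14=12 d=1, l++
l=3 r=8: 0+14=14 d=1, r--
l=3 r=7: 0+13=13 d=0 *, stop

pair (0, 13) with sum 13 (|Δ|=0)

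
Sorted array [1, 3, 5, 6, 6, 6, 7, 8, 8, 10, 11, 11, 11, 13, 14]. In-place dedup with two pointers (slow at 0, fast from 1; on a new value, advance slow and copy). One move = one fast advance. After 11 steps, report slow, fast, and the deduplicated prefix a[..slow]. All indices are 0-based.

slow=0 fast=1: a[fast]=3≠a[slow]=1 write a[1]=3, slow++,fast++
slow=1 fast=2: a[fast]=5≠a[slow]=3 write a[2]=5, slow++,fast++
slow=2 fast=3: a[fast]=6≠a[slow]=5 write a[3]=6, slow++,fast++
slow=3 fast=4: a[fast]=6=a[slow] dup, fast++
slow=3 fast=5: a[fast]=6=a[slow] dup, fast++
slow=3 fast=6: a[fast]=7≠a[slow]=6 write a[4]=7, slow++,fast++
slow=4 fast=7: a[fast]=8≠a[slow]=7 write a[5]=8, slow++,fast++
slow=5 fast=8: a[fast]=8=a[slow] dup, fast++
slow=5 fast=9: a[fast]=10≠a[slow]=8 write a[6]=10, slow++,fast++
slow=6 fast=10: a[fast]=11≠a[slow]=10 write a[7]=11, slow++,fast++
slow=7 fast=11: a[fast]=11=a[slow] dup, fast++

slow=7, fast=12, prefix=[1, 3, 5, 6, 7, 8, 10, 11]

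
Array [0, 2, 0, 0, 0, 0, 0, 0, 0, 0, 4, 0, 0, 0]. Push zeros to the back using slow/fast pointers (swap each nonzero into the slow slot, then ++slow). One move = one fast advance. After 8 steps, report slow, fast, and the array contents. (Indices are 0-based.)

slow=1, fast=8, a=[2, 0, 0, 0, 0, 0, 0, 0, 0, 0, 4, 0, 0, 0]

(s=0,f=0) a[fast]=0 → fast++
(s=0,f=1) a[fast]=2≠0 swap→a[0]=2 → slow++,fast++
(s=1,f=2) a[fast]=0 → fast++
(s=1,f=3) a[fast]=0 → fast++
(s=1,f=4) a[fast]=0 → fast++
(s=1,f=5) a[fast]=0 → fast++
(s=1,f=6) a[fast]=0 → fast++
(s=1,f=7) a[fast]=0 → fast++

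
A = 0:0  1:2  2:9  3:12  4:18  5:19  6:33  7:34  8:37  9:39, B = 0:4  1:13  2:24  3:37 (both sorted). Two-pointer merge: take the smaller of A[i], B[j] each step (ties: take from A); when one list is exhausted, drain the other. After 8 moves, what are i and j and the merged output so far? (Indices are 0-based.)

[i=0,j=0] A[i]=0<=B[j]=4 take 0 → i++
[i=1,j=0] A[i]=2<=B[j]=4 take 2 → i++
[i=2,j=0] A[i]=9>B[j]=4 take 4 → j++
[i=2,j=1] A[i]=9<=B[j]=13 take 9 → i++
[i=3,j=1] A[i]=12<=B[j]=13 take 12 → i++
[i=4,j=1] A[i]=18>B[j]=13 take 13 → j++
[i=4,j=2] A[i]=18<=B[j]=24 take 18 → i++
[i=5,j=2] A[i]=19<=B[j]=24 take 19 → i++

i=6, j=2, merged so far=[0, 2, 4, 9, 12, 13, 18, 19]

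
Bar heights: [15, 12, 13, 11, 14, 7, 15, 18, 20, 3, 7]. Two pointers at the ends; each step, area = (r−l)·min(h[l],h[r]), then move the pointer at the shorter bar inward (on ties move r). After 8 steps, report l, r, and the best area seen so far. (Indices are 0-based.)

[0,10] min(15,7)*10=70 best=70 * → r--
[0,9] min(15,3)*9=27 best=70 → r--
[0,8] min(15,20)*8=120 best=120 * → l++
[1,8] min(12,20)*7=84 best=120 → l++
[2,8] min(13,20)*6=78 best=120 → l++
[3,8] min(11,20)*5=55 best=120 → l++
[4,8] min(14,20)*4=56 best=120 → l++
[5,8] min(7,20)*3=21 best=120 → l++

l=6, r=8, best area=120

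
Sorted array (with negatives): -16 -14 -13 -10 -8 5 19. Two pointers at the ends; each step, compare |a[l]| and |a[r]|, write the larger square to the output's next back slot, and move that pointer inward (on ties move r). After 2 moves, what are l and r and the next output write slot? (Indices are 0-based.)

l=1, r=5, next write slot=4

l=0 r=6: |-16|<=|19| out[6]=361, r--
l=0 r=5: |-16|>|5| out[5]=256, l++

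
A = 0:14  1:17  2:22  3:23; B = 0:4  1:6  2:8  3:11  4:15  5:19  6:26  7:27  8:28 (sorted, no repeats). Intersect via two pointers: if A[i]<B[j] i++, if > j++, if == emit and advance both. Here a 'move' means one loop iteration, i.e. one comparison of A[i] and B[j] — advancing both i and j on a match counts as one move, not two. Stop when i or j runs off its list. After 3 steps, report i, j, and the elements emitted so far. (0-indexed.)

i=0, j=3, emitted=[]

[i=0,j=0] 14>4 → j++
[i=0,j=1] 14>6 → j++
[i=0,j=2] 14>8 → j++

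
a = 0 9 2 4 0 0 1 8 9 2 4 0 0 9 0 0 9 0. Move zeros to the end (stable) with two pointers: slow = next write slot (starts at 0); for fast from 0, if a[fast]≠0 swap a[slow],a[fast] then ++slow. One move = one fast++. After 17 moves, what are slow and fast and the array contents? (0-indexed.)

slow=0 fast=0: a[fast]=0, fast++
slow=0 fast=1: a[fast]=9≠0 swap→a[0]=9, slow++,fast++
slow=1 fast=2: a[fast]=2≠0 swap→a[1]=2, slow++,fast++
slow=2 fast=3: a[fast]=4≠0 swap→a[2]=4, slow++,fast++
slow=3 fast=4: a[fast]=0, fast++
slow=3 fast=5: a[fast]=0, fast++
slow=3 fast=6: a[fast]=1≠0 swap→a[3]=1, slow++,fast++
slow=4 fast=7: a[fast]=8≠0 swap→a[4]=8, slow++,fast++
slow=5 fast=8: a[fast]=9≠0 swap→a[5]=9, slow++,fast++
slow=6 fast=9: a[fast]=2≠0 swap→a[6]=2, slow++,fast++
slow=7 fast=10: a[fast]=4≠0 swap→a[7]=4, slow++,fast++
slow=8 fast=11: a[fast]=0, fast++
slow=8 fast=12: a[fast]=0, fast++
slow=8 fast=13: a[fast]=9≠0 swap→a[8]=9, slow++,fast++
slow=9 fast=14: a[fast]=0, fast++
slow=9 fast=15: a[fast]=0, fast++
slow=9 fast=16: a[fast]=9≠0 swap→a[9]=9, slow++,fast++

slow=10, fast=17, a=[9, 2, 4, 1, 8, 9, 2, 4, 9, 9, 0, 0, 0, 0, 0, 0, 0, 0]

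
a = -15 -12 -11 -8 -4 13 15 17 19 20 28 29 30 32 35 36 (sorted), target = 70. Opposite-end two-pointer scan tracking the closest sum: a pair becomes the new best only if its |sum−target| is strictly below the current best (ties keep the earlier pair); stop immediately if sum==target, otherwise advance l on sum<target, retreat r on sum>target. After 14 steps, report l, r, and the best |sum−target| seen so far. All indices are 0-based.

l=0 r=15: -15+36=21 d=49 *, l++
l=1 r=15: -12+36=24 d=46 *, l++
l=2 r=15: -11+36=25 d=45 *, l++
l=3 r=15: -8+36=28 d=42 *, l++
l=4 r=15: -4+36=32 d=38 *, l++
l=5 r=15: 13+36=49 d=21 *, l++
l=6 r=15: 15+36=51 d=19 *, l++
l=7 r=15: 17+36=53 d=17 *, l++
l=8 r=15: 19+36=55 d=15 *, l++
l=9 r=15: 20+36=56 d=14 *, l++
l=10 r=15: 28+36=64 d=6 *, l++
l=11 r=15: 29+36=65 d=5 *, l++
l=12 r=15: 30+36=66 d=4 *, l++
l=13 r=15: 32+36=68 d=2 *, l++

l=14, r=15, best |Δ|=2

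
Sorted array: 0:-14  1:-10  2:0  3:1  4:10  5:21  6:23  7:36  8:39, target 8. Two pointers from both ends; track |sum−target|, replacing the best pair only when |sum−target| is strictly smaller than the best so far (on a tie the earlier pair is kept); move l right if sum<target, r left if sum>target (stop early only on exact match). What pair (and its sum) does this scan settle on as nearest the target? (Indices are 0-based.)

pair (-14, 23) with sum 9 (|Δ|=1)

[0,8] -14+39=25 d=17 * → r--
[0,7] -14+36=22 d=14 * → r--
[0,6] -14+23=9 d=1 * → r--
[0,5] -14+21=7 d=1 → l++
[1,5] -10+21=11 d=3 → r--
[1,4] -10+10=0 d=8 → l++
[2,4] 0+10=10 d=2 → r--
[2,3] 0+1=1 d=7 → l++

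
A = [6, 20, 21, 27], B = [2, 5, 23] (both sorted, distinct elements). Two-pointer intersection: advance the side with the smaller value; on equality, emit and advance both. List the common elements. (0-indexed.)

intersection = []

[i=0,j=0] 6>2 → j++
[i=0,j=1] 6>5 → j++
[i=0,j=2] 6<23 → i++
[i=1,j=2] 20<23 → i++
[i=2,j=2] 21<23 → i++
[i=3,j=2] 27>23 → j++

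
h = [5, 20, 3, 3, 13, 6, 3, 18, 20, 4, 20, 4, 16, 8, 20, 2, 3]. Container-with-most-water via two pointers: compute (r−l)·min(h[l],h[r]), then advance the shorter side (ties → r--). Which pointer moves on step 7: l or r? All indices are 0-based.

r

[0,16] min(5,3)*16=48 best=48 * → r--
[0,15] min(5,2)*15=30 best=48 → r--
[0,14] min(5,20)*14=70 best=70 * → l++
[1,14] min(20,20)*13=260 best=260 * → r--
[1,13] min(20,8)*12=96 best=260 → r--
[1,12] min(20,16)*11=176 best=260 → r--
[1,11] min(20,4)*10=40 best=260 → r--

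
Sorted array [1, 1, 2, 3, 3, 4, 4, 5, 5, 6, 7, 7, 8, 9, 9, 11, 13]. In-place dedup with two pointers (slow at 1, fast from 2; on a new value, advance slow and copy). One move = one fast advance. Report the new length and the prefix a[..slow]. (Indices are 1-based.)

length 11; prefix = [1, 2, 3, 4, 5, 6, 7, 8, 9, 11, 13]

(s=1,f=2) a[fast]=1=a[slow] dup → fast++
(s=1,f=3) a[fast]=2≠a[slow]=1 write a[2]=2 → slow++,fast++
(s=2,f=4) a[fast]=3≠a[slow]=2 write a[3]=3 → slow++,fast++
(s=3,f=5) a[fast]=3=a[slow] dup → fast++
(s=3,f=6) a[fast]=4≠a[slow]=3 write a[4]=4 → slow++,fast++
(s=4,f=7) a[fast]=4=a[slow] dup → fast++
(s=4,f=8) a[fast]=5≠a[slow]=4 write a[5]=5 → slow++,fast++
(s=5,f=9) a[fast]=5=a[slow] dup → fast++
(s=5,f=10) a[fast]=6≠a[slow]=5 write a[6]=6 → slow++,fast++
(s=6,f=11) a[fast]=7≠a[slow]=6 write a[7]=7 → slow++,fast++
(s=7,f=12) a[fast]=7=a[slow] dup → fast++
(s=7,f=13) a[fast]=8≠a[slow]=7 write a[8]=8 → slow++,fast++
(s=8,f=14) a[fast]=9≠a[slow]=8 write a[9]=9 → slow++,fast++
(s=9,f=15) a[fast]=9=a[slow] dup → fast++
(s=9,f=16) a[fast]=11≠a[slow]=9 write a[10]=11 → slow++,fast++
(s=10,f=17) a[fast]=13≠a[slow]=11 write a[11]=13 → slow++,fast++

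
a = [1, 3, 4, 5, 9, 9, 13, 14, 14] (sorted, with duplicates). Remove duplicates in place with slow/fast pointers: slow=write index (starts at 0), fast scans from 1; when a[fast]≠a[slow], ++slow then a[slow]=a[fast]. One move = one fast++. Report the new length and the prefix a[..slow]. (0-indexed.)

length 7; prefix = [1, 3, 4, 5, 9, 13, 14]

(s=0,f=1) a[fast]=3≠a[slow]=1 write a[1]=3 → slow++,fast++
(s=1,f=2) a[fast]=4≠a[slow]=3 write a[2]=4 → slow++,fast++
(s=2,f=3) a[fast]=5≠a[slow]=4 write a[3]=5 → slow++,fast++
(s=3,f=4) a[fast]=9≠a[slow]=5 write a[4]=9 → slow++,fast++
(s=4,f=5) a[fast]=9=a[slow] dup → fast++
(s=4,f=6) a[fast]=13≠a[slow]=9 write a[5]=13 → slow++,fast++
(s=5,f=7) a[fast]=14≠a[slow]=13 write a[6]=14 → slow++,fast++
(s=6,f=8) a[fast]=14=a[slow] dup → fast++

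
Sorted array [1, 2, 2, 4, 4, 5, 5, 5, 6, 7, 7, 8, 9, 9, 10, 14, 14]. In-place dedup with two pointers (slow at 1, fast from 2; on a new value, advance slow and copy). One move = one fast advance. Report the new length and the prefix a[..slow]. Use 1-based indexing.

length 10; prefix = [1, 2, 4, 5, 6, 7, 8, 9, 10, 14]

slow=1 fast=2: a[fast]=2≠a[slow]=1 write a[2]=2, slow++,fast++
slow=2 fast=3: a[fast]=2=a[slow] dup, fast++
slow=2 fast=4: a[fast]=4≠a[slow]=2 write a[3]=4, slow++,fast++
slow=3 fast=5: a[fast]=4=a[slow] dup, fast++
slow=3 fast=6: a[fast]=5≠a[slow]=4 write a[4]=5, slow++,fast++
slow=4 fast=7: a[fast]=5=a[slow] dup, fast++
slow=4 fast=8: a[fast]=5=a[slow] dup, fast++
slow=4 fast=9: a[fast]=6≠a[slow]=5 write a[5]=6, slow++,fast++
slow=5 fast=10: a[fast]=7≠a[slow]=6 write a[6]=7, slow++,fast++
slow=6 fast=11: a[fast]=7=a[slow] dup, fast++
slow=6 fast=12: a[fast]=8≠a[slow]=7 write a[7]=8, slow++,fast++
slow=7 fast=13: a[fast]=9≠a[slow]=8 write a[8]=9, slow++,fast++
slow=8 fast=14: a[fast]=9=a[slow] dup, fast++
slow=8 fast=15: a[fast]=10≠a[slow]=9 write a[9]=10, slow++,fast++
slow=9 fast=16: a[fast]=14≠a[slow]=10 write a[10]=14, slow++,fast++
slow=10 fast=17: a[fast]=14=a[slow] dup, fast++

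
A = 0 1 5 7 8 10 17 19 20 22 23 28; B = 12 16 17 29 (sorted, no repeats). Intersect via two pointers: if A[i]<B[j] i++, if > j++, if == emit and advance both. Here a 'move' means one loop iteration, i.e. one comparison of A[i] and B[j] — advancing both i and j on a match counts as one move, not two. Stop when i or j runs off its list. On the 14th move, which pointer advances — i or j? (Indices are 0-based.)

[i=0,j=0] 0<12 → i++
[i=1,j=0] 1<12 → i++
[i=2,j=0] 5<12 → i++
[i=3,j=0] 7<12 → i++
[i=4,j=0] 8<12 → i++
[i=5,j=0] 10<12 → i++
[i=6,j=0] 17>12 → j++
[i=6,j=1] 17>16 → j++
[i=6,j=2] 17==17 emit → i++,j++
[i=7,j=3] 19<29 → i++
[i=8,j=3] 20<29 → i++
[i=9,j=3] 22<29 → i++
[i=10,j=3] 23<29 → i++
[i=11,j=3] 28<29 → i++

i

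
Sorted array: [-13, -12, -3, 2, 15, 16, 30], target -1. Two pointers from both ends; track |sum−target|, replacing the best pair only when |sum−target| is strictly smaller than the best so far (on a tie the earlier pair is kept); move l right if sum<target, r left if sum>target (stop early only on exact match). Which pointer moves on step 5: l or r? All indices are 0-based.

l

l=0 r=6: -13+30=17 d=18 *, r--
l=0 r=5: -13+16=3 d=4 *, r--
l=0 r=4: -13+15=2 d=3 *, r--
l=0 r=3: -13+2=-11 d=10, l++
l=1 r=3: -12+2=-10 d=9, l++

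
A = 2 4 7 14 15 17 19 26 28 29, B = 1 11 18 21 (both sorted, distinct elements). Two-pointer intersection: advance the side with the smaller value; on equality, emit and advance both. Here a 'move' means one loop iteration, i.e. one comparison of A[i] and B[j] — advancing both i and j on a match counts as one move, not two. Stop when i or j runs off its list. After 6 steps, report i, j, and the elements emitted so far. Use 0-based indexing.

i=0 j=0: 2>1, j++
i=0 j=1: 2<11, i++
i=1 j=1: 4<11, i++
i=2 j=1: 7<11, i++
i=3 j=1: 14>11, j++
i=3 j=2: 14<18, i++

i=4, j=2, emitted=[]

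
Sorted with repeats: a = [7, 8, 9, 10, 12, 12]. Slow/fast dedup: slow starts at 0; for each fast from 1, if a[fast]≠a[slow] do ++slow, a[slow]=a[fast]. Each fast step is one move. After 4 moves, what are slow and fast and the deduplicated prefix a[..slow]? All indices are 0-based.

slow=4, fast=5, prefix=[7, 8, 9, 10, 12]

slow=0 fast=1: a[fast]=8≠a[slow]=7 write a[1]=8, slow++,fast++
slow=1 fast=2: a[fast]=9≠a[slow]=8 write a[2]=9, slow++,fast++
slow=2 fast=3: a[fast]=10≠a[slow]=9 write a[3]=10, slow++,fast++
slow=3 fast=4: a[fast]=12≠a[slow]=10 write a[4]=12, slow++,fast++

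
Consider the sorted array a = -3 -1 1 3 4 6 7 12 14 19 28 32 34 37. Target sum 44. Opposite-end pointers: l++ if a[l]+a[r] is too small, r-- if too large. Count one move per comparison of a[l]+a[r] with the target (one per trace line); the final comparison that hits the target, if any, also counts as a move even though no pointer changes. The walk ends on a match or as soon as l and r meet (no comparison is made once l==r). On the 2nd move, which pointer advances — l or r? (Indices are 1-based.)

l

[1,14] -3+37=34 <44 → l++
[2,14] -1+37=36 <44 → l++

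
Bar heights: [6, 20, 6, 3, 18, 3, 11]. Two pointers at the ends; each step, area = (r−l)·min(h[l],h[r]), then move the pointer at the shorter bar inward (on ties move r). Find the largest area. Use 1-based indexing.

l=1 r=7: min(6,11)*6=36 best=36 *, l++
l=2 r=7: min(20,11)*5=55 best=55 *, r--
l=2 r=6: min(20,3)*4=12 best=55, r--
l=2 r=5: min(20,18)*3=54 best=55, r--
l=2 r=4: min(20,3)*2=6 best=55, r--
l=2 r=3: min(20,6)*1=6 best=55, r--

max area = 55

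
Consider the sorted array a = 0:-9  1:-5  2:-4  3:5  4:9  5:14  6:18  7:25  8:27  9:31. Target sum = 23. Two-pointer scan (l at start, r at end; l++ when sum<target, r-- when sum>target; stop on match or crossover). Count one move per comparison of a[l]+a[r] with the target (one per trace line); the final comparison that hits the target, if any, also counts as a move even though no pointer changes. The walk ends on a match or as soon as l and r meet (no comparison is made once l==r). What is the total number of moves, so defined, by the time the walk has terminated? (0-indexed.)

4 moves

[0,9] -9+31=22 <23 → l++
[1,9] -5+31=26 >23 → r--
[1,8] -5+27=22 <23 → l++
[2,8] -4+27=23 → found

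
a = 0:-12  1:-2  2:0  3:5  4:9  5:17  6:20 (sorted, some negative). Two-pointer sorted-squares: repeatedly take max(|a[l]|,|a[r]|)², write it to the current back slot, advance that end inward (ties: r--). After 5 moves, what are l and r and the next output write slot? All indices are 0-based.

[0,6] |-12|<=|20| out[6]=400 → r--
[0,5] |-12|<=|17| out[5]=289 → r--
[0,4] |-12|>|9| out[4]=144 → l++
[1,4] |-2|<=|9| out[3]=81 → r--
[1,3] |-2|<=|5| out[2]=25 → r--

l=1, r=2, next write slot=1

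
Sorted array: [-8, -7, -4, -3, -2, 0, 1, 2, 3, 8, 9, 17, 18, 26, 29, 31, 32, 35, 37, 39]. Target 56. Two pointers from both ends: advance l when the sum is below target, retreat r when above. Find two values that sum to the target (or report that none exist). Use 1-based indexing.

[1,20] -8+39=31 <56 → l++
[2,20] -7+39=32 <56 → l++
[3,20] -4+39=35 <56 → l++
[4,20] -3+39=36 <56 → l++
[5,20] -2+39=37 <56 → l++
[6,20] 0+39=39 <56 → l++
[7,20] 1+39=40 <56 → l++
[8,20] 2+39=41 <56 → l++
[9,20] 3+39=42 <56 → l++
[10,20] 8+39=47 <56 → l++
[11,20] 9+39=48 <56 → l++
[12,20] 17+39=56 → found

(17, 39)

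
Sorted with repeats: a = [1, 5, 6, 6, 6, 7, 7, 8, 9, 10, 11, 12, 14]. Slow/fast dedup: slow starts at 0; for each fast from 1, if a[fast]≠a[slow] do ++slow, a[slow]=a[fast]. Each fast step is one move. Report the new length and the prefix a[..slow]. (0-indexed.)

(s=0,f=1) a[fast]=5≠a[slow]=1 write a[1]=5 → slow++,fast++
(s=1,f=2) a[fast]=6≠a[slow]=5 write a[2]=6 → slow++,fast++
(s=2,f=3) a[fast]=6=a[slow] dup → fast++
(s=2,f=4) a[fast]=6=a[slow] dup → fast++
(s=2,f=5) a[fast]=7≠a[slow]=6 write a[3]=7 → slow++,fast++
(s=3,f=6) a[fast]=7=a[slow] dup → fast++
(s=3,f=7) a[fast]=8≠a[slow]=7 write a[4]=8 → slow++,fast++
(s=4,f=8) a[fast]=9≠a[slow]=8 write a[5]=9 → slow++,fast++
(s=5,f=9) a[fast]=10≠a[slow]=9 write a[6]=10 → slow++,fast++
(s=6,f=10) a[fast]=11≠a[slow]=10 write a[7]=11 → slow++,fast++
(s=7,f=11) a[fast]=12≠a[slow]=11 write a[8]=12 → slow++,fast++
(s=8,f=12) a[fast]=14≠a[slow]=12 write a[9]=14 → slow++,fast++

length 10; prefix = [1, 5, 6, 7, 8, 9, 10, 11, 12, 14]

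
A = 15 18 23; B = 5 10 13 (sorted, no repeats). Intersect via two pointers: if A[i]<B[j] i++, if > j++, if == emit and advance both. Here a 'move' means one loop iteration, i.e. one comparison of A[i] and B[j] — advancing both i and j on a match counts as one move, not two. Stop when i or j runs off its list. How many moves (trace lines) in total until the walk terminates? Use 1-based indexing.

3 moves

i=1 j=1: 15>5, j++
i=1 j=2: 15>10, j++
i=1 j=3: 15>13, j++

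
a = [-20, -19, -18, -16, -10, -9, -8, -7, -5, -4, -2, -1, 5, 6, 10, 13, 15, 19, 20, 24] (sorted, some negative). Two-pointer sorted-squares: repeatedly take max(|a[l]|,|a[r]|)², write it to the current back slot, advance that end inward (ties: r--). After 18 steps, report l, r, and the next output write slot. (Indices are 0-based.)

[0,19] |-20|<=|24| out[19]=576 → r--
[0,18] |-20|<=|20| out[18]=400 → r--
[0,17] |-20|>|19| out[17]=400 → l++
[1,17] |-19|<=|19| out[16]=361 → r--
[1,16] |-19|>|15| out[15]=361 → l++
[2,16] |-18|>|15| out[14]=324 → l++
[3,16] |-16|>|15| out[13]=256 → l++
[4,16] |-10|<=|15| out[12]=225 → r--
[4,15] |-10|<=|13| out[11]=169 → r--
[4,14] |-10|<=|10| out[10]=100 → r--
[4,13] |-10|>|6| out[9]=100 → l++
[5,13] |-9|>|6| out[8]=81 → l++
[6,13] |-8|>|6| out[7]=64 → l++
[7,13] |-7|>|6| out[6]=49 → l++
[8,13] |-5|<=|6| out[5]=36 → r--
[8,12] |-5|<=|5| out[4]=25 → r--
[8,11] |-5|>|-1| out[3]=25 → l++
[9,11] |-4|>|-1| out[2]=16 → l++

l=10, r=11, next write slot=1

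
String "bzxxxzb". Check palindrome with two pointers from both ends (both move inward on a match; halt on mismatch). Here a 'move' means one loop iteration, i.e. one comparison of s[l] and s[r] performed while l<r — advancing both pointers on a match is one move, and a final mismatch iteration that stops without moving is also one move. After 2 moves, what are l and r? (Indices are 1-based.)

[1,7] 'b'=='b' → l++,r--
[2,6] 'z'=='z' → l++,r--

l=3, r=5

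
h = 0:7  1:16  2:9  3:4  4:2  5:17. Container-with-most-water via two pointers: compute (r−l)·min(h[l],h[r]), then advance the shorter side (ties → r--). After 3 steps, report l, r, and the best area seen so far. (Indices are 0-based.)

[0,5] min(7,17)*5=35 best=35 * → l++
[1,5] min(16,17)*4=64 best=64 * → l++
[2,5] min(9,17)*3=27 best=64 → l++

l=3, r=5, best area=64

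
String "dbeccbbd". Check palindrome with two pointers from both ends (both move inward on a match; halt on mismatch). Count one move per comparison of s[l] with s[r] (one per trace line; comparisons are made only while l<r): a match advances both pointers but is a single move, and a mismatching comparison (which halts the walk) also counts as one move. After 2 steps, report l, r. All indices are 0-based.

l=2, r=5

l=0 r=7: 'd'=='d', l++,r--
l=1 r=6: 'b'=='b', l++,r--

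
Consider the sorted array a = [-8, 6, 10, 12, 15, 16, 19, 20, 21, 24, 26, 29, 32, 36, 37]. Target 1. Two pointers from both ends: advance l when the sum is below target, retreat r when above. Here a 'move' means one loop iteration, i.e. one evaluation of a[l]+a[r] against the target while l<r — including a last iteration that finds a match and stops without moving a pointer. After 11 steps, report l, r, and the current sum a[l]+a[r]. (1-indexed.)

[1,15] -8+37=29 >1 → r--
[1,14] -8+36=28 >1 → r--
[1,13] -8+32=24 >1 → r--
[1,12] -8+29=21 >1 → r--
[1,11] -8+26=18 >1 → r--
[1,10] -8+24=16 >1 → r--
[1,9] -8+21=13 >1 → r--
[1,8] -8+20=12 >1 → r--
[1,7] -8+19=11 >1 → r--
[1,6] -8+16=8 >1 → r--
[1,5] -8+15=7 >1 → r--

l=1, r=4, sum=4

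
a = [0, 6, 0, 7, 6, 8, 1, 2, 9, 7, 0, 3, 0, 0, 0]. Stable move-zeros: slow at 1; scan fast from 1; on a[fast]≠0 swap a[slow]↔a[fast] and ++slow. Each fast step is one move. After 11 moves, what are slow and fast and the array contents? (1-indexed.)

(s=1,f=1) a[fast]=0 → fast++
(s=1,f=2) a[fast]=6≠0 swap→a[1]=6 → slow++,fast++
(s=2,f=3) a[fast]=0 → fast++
(s=2,f=4) a[fast]=7≠0 swap→a[2]=7 → slow++,fast++
(s=3,f=5) a[fast]=6≠0 swap→a[3]=6 → slow++,fast++
(s=4,f=6) a[fast]=8≠0 swap→a[4]=8 → slow++,fast++
(s=5,f=7) a[fast]=1≠0 swap→a[5]=1 → slow++,fast++
(s=6,f=8) a[fast]=2≠0 swap→a[6]=2 → slow++,fast++
(s=7,f=9) a[fast]=9≠0 swap→a[7]=9 → slow++,fast++
(s=8,f=10) a[fast]=7≠0 swap→a[8]=7 → slow++,fast++
(s=9,f=11) a[fast]=0 → fast++

slow=9, fast=12, a=[6, 7, 6, 8, 1, 2, 9, 7, 0, 0, 0, 3, 0, 0, 0]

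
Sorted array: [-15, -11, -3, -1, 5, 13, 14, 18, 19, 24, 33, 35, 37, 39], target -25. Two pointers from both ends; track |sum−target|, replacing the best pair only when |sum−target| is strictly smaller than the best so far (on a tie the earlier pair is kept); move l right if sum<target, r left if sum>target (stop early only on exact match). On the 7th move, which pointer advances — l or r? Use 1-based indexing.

r

[1,14] -15+39=24 d=49 * → r--
[1,13] -15+37=22 d=47 * → r--
[1,12] -15+35=20 d=45 * → r--
[1,11] -15+33=18 d=43 * → r--
[1,10] -15+24=9 d=34 * → r--
[1,9] -15+19=4 d=29 * → r--
[1,8] -15+18=3 d=28 * → r--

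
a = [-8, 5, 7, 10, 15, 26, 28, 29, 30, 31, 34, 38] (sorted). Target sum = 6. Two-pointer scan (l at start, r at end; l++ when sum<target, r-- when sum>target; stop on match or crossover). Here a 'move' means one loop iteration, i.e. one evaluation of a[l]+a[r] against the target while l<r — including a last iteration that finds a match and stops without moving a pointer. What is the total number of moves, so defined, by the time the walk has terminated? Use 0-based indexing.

l=0 r=11: -8+38=30 >6, r--
l=0 r=10: -8+34=26 >6, r--
l=0 r=9: -8+31=23 >6, r--
l=0 r=8: -8+30=22 >6, r--
l=0 r=7: -8+29=21 >6, r--
l=0 r=6: -8+28=20 >6, r--
l=0 r=5: -8+26=18 >6, r--
l=0 r=4: -8+15=7 >6, r--
l=0 r=3: -8+10=2 <6, l++
l=1 r=3: 5+10=15 >6, r--
l=1 r=2: 5+7=12 >6, r--

11 moves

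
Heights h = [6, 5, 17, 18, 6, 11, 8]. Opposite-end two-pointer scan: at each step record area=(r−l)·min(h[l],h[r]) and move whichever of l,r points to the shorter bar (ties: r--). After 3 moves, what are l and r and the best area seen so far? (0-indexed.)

l=2, r=5, best area=36

[0,6] min(6,8)*6=36 best=36 * → l++
[1,6] min(5,8)*5=25 best=36 → l++
[2,6] min(17,8)*4=32 best=36 → r--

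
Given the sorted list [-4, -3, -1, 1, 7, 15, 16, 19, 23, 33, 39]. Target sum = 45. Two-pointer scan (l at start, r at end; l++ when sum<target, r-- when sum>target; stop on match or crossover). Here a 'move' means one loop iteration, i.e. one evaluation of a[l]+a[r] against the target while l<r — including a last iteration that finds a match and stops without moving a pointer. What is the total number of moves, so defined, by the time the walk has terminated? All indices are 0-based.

l=0 r=10: -4+39=35 <45, l++
l=1 r=10: -3+39=36 <45, l++
l=2 r=10: -1+39=38 <45, l++
l=3 r=10: 1+39=40 <45, l++
l=4 r=10: 7+39=46 >45, r--
l=4 r=9: 7+33=40 <45, l++
l=5 r=9: 15+33=48 >45, r--
l=5 r=8: 15+23=38 <45, l++
l=6 r=8: 16+23=39 <45, l++
l=7 r=8: 19+23=42 <45, l++

10 moves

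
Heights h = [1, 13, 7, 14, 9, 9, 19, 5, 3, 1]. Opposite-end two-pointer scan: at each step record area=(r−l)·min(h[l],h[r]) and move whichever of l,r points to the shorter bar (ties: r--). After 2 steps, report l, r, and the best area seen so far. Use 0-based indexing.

l=0 r=9: min(1,1)*9=9 best=9 *, r--
l=0 r=8: min(1,3)*8=8 best=9, l++

l=1, r=8, best area=9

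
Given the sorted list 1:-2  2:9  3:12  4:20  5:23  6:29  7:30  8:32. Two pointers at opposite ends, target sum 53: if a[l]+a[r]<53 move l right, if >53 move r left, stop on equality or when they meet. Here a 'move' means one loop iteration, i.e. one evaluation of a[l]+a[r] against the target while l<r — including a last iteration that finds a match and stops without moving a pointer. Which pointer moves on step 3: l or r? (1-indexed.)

[1,8] -2+32=30 <53 → l++
[2,8] 9+32=41 <53 → l++
[3,8] 12+32=44 <53 → l++

l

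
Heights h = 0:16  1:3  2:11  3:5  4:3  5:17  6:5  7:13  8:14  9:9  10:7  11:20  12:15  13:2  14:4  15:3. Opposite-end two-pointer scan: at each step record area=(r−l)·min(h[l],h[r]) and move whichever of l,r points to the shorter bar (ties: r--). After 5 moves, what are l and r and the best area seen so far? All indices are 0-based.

l=0 r=15: min(16,3)*15=45 best=45 *, r--
l=0 r=14: min(16,4)*14=56 best=56 *, r--
l=0 r=13: min(16,2)*13=26 best=56, r--
l=0 r=12: min(16,15)*12=180 best=180 *, r--
l=0 r=11: min(16,20)*11=176 best=180, l++

l=1, r=11, best area=180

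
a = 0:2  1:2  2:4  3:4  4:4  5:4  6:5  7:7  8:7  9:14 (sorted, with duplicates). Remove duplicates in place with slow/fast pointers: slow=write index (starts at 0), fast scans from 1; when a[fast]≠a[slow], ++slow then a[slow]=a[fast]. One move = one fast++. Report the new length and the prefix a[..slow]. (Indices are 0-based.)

length 5; prefix = [2, 4, 5, 7, 14]

slow=0 fast=1: a[fast]=2=a[slow] dup, fast++
slow=0 fast=2: a[fast]=4≠a[slow]=2 write a[1]=4, slow++,fast++
slow=1 fast=3: a[fast]=4=a[slow] dup, fast++
slow=1 fast=4: a[fast]=4=a[slow] dup, fast++
slow=1 fast=5: a[fast]=4=a[slow] dup, fast++
slow=1 fast=6: a[fast]=5≠a[slow]=4 write a[2]=5, slow++,fast++
slow=2 fast=7: a[fast]=7≠a[slow]=5 write a[3]=7, slow++,fast++
slow=3 fast=8: a[fast]=7=a[slow] dup, fast++
slow=3 fast=9: a[fast]=14≠a[slow]=7 write a[4]=14, slow++,fast++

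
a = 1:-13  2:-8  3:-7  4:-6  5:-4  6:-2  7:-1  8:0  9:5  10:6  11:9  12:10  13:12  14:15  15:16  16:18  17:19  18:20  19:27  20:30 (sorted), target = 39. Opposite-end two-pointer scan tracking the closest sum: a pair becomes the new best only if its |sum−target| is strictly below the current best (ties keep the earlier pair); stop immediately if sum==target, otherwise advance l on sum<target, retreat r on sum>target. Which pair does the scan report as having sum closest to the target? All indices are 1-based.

l=1 r=20: -13+30=17 d=22 *, l++
l=2 r=20: -8+30=22 d=17 *, l++
l=3 r=20: -7+30=23 d=16 *, l++
l=4 r=20: -6+30=24 d=15 *, l++
l=5 r=20: -4+30=26 d=13 *, l++
l=6 r=20: -2+30=28 d=11 *, l++
l=7 r=20: -1+30=29 d=10 *, l++
l=8 r=20: 0+30=30 d=9 *, l++
l=9 r=20: 5+30=35 d=4 *, l++
l=10 r=20: 6+30=36 d=3 *, l++
l=11 r=20: 9+30=39 d=0 *, stop

pair (9, 30) with sum 39 (|Δ|=0)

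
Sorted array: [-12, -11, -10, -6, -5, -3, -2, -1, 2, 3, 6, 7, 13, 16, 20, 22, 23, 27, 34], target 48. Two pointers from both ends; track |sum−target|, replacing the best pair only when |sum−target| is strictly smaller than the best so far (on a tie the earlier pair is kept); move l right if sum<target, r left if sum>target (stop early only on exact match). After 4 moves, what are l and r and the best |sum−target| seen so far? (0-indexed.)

l=0 r=18: -12+34=22 d=26 *, l++
l=1 r=18: -11+34=23 d=25 *, l++
l=2 r=18: -10+34=24 d=24 *, l++
l=3 r=18: -6+34=28 d=20 *, l++

l=4, r=18, best |Δ|=20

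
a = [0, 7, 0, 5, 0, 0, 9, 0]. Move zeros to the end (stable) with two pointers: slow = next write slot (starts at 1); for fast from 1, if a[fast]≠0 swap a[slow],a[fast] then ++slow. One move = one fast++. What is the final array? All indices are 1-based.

[7, 5, 9, 0, 0, 0, 0, 0]

(s=1,f=1) a[fast]=0 → fast++
(s=1,f=2) a[fast]=7≠0 swap→a[1]=7 → slow++,fast++
(s=2,f=3) a[fast]=0 → fast++
(s=2,f=4) a[fast]=5≠0 swap→a[2]=5 → slow++,fast++
(s=3,f=5) a[fast]=0 → fast++
(s=3,f=6) a[fast]=0 → fast++
(s=3,f=7) a[fast]=9≠0 swap→a[3]=9 → slow++,fast++
(s=4,f=8) a[fast]=0 → fast++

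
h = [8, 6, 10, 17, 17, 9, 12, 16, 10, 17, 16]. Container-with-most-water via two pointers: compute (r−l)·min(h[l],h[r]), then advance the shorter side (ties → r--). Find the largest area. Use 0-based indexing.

max area = 112

l=0 r=10: min(8,16)*10=80 best=80 *, l++
l=1 r=10: min(6,16)*9=54 best=80, l++
l=2 r=10: min(10,16)*8=80 best=80, l++
l=3 r=10: min(17,16)*7=112 best=112 *, r--
l=3 r=9: min(17,17)*6=102 best=112, r--
l=3 r=8: min(17,10)*5=50 best=112, r--
l=3 r=7: min(17,16)*4=64 best=112, r--
l=3 r=6: min(17,12)*3=36 best=112, r--
l=3 r=5: min(17,9)*2=18 best=112, r--
l=3 r=4: min(17,17)*1=17 best=112, r--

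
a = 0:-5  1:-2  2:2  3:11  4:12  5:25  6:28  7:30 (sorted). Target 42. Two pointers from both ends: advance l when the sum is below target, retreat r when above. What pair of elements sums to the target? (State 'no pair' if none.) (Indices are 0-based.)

(12, 30)

l=0 r=7: -5+30=25 <42, l++
l=1 r=7: -2+30=28 <42, l++
l=2 r=7: 2+30=32 <42, l++
l=3 r=7: 11+30=41 <42, l++
l=4 r=7: 12+30=42, found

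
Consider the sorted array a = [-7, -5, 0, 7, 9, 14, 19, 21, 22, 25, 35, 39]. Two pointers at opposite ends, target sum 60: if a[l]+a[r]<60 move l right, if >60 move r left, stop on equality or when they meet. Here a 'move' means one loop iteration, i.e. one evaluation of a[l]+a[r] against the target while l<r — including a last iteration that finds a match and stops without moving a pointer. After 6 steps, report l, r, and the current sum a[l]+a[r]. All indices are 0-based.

l=6, r=11, sum=58

l=0 r=11: -7+39=32 <60, l++
l=1 r=11: -5+39=34 <60, l++
l=2 r=11: 0+39=39 <60, l++
l=3 r=11: 7+39=46 <60, l++
l=4 r=11: 9+39=48 <60, l++
l=5 r=11: 14+39=53 <60, l++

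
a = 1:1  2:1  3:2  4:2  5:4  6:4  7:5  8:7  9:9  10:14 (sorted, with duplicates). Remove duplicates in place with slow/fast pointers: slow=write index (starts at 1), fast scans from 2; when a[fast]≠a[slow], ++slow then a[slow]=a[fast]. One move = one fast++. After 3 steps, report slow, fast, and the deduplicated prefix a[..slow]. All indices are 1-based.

slow=2, fast=5, prefix=[1, 2]

(s=1,f=2) a[fast]=1=a[slow] dup → fast++
(s=1,f=3) a[fast]=2≠a[slow]=1 write a[2]=2 → slow++,fast++
(s=2,f=4) a[fast]=2=a[slow] dup → fast++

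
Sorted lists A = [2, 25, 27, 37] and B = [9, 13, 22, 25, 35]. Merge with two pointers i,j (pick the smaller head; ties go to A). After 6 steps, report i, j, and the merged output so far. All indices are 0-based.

i=2, j=4, merged so far=[2, 9, 13, 22, 25, 25]

[i=0,j=0] A[i]=2<=B[j]=9 take 2 → i++
[i=1,j=0] A[i]=25>B[j]=9 take 9 → j++
[i=1,j=1] A[i]=25>B[j]=13 take 13 → j++
[i=1,j=2] A[i]=25>B[j]=22 take 22 → j++
[i=1,j=3] A[i]=25<=B[j]=25 take 25 → i++
[i=2,j=3] A[i]=27>B[j]=25 take 25 → j++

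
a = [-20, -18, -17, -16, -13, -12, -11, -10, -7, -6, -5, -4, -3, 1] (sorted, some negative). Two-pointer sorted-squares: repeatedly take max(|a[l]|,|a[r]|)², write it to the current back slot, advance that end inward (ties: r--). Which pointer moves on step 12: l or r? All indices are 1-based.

l=1 r=14: |-20|>|1| out[14]=400, l++
l=2 r=14: |-18|>|1| out[13]=324, l++
l=3 r=14: |-17|>|1| out[12]=289, l++
l=4 r=14: |-16|>|1| out[11]=256, l++
l=5 r=14: |-13|>|1| out[10]=169, l++
l=6 r=14: |-12|>|1| out[9]=144, l++
l=7 r=14: |-11|>|1| out[8]=121, l++
l=8 r=14: |-10|>|1| out[7]=100, l++
l=9 r=14: |-7|>|1| out[6]=49, l++
l=10 r=14: |-6|>|1| out[5]=36, l++
l=11 r=14: |-5|>|1| out[4]=25, l++
l=12 r=14: |-4|>|1| out[3]=16, l++

l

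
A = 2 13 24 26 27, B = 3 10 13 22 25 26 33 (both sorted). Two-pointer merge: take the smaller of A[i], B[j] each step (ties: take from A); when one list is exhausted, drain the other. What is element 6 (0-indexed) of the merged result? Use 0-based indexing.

merged[6] = 24

i=0 j=0: A[i]=2<=B[j]=3 take 2, i++
i=1 j=0: A[i]=13>B[j]=3 take 3, j++
i=1 j=1: A[i]=13>B[j]=10 take 10, j++
i=1 j=2: A[i]=13<=B[j]=13 take 13, i++
i=2 j=2: A[i]=24>B[j]=13 take 13, j++
i=2 j=3: A[i]=24>B[j]=22 take 22, j++
i=2 j=4: A[i]=24<=B[j]=25 take 24, i++
i=3 j=4: A[i]=26>B[j]=25 take 25, j++
i=3 j=5: A[i]=26<=B[j]=26 take 26, i++
i=4 j=5: A[i]=27>B[j]=26 take 26, j++
i=4 j=6: A[i]=27<=B[j]=33 take 27, i++
i=5 j=6: A done, take B[j]=33, j++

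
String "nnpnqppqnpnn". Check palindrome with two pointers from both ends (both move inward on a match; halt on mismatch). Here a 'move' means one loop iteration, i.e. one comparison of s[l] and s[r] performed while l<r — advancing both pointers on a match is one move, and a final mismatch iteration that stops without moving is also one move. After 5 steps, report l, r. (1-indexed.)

l=1 r=12: 'n'=='n', l++,r--
l=2 r=11: 'n'=='n', l++,r--
l=3 r=10: 'p'=='p', l++,r--
l=4 r=9: 'n'=='n', l++,r--
l=5 r=8: 'q'=='q', l++,r--

l=6, r=7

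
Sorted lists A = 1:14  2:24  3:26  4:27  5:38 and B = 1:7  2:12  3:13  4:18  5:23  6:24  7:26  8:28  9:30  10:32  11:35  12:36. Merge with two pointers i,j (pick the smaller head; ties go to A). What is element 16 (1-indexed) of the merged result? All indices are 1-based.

i=1 j=1: A[i]=14>B[j]=7 take 7, j++
i=1 j=2: A[i]=14>B[j]=12 take 12, j++
i=1 j=3: A[i]=14>B[j]=13 take 13, j++
i=1 j=4: A[i]=14<=B[j]=18 take 14, i++
i=2 j=4: A[i]=24>B[j]=18 take 18, j++
i=2 j=5: A[i]=24>B[j]=23 take 23, j++
i=2 j=6: A[i]=24<=B[j]=24 take 24, i++
i=3 j=6: A[i]=26>B[j]=24 take 24, j++
i=3 j=7: A[i]=26<=B[j]=26 take 26, i++
i=4 j=7: A[i]=27>B[j]=26 take 26, j++
i=4 j=8: A[i]=27<=B[j]=28 take 27, i++
i=5 j=8: A[i]=38>B[j]=28 take 28, j++
i=5 j=9: A[i]=38>B[j]=30 take 30, j++
i=5 j=10: A[i]=38>B[j]=32 take 32, j++
i=5 j=11: A[i]=38>B[j]=35 take 35, j++
i=5 j=12: A[i]=38>B[j]=36 take 36, j++
i=5 j=13: B done, take A[i]=38, i++

merged[16] = 36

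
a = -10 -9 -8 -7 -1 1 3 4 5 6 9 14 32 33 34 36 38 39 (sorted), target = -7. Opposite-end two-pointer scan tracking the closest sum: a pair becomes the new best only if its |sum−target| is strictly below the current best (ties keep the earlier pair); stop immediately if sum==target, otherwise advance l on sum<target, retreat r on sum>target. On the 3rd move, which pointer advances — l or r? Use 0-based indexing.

r

[0,17] -10+39=29 d=36 * → r--
[0,16] -10+38=28 d=35 * → r--
[0,15] -10+36=26 d=33 * → r--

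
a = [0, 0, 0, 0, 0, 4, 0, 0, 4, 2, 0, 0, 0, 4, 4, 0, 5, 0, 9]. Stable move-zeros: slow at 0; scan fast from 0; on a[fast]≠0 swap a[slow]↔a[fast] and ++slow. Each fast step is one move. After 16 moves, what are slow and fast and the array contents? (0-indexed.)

slow=5, fast=16, a=[4, 4, 2, 4, 4, 0, 0, 0, 0, 0, 0, 0, 0, 0, 0, 0, 5, 0, 9]

(s=0,f=0) a[fast]=0 → fast++
(s=0,f=1) a[fast]=0 → fast++
(s=0,f=2) a[fast]=0 → fast++
(s=0,f=3) a[fast]=0 → fast++
(s=0,f=4) a[fast]=0 → fast++
(s=0,f=5) a[fast]=4≠0 swap→a[0]=4 → slow++,fast++
(s=1,f=6) a[fast]=0 → fast++
(s=1,f=7) a[fast]=0 → fast++
(s=1,f=8) a[fast]=4≠0 swap→a[1]=4 → slow++,fast++
(s=2,f=9) a[fast]=2≠0 swap→a[2]=2 → slow++,fast++
(s=3,f=10) a[fast]=0 → fast++
(s=3,f=11) a[fast]=0 → fast++
(s=3,f=12) a[fast]=0 → fast++
(s=3,f=13) a[fast]=4≠0 swap→a[3]=4 → slow++,fast++
(s=4,f=14) a[fast]=4≠0 swap→a[4]=4 → slow++,fast++
(s=5,f=15) a[fast]=0 → fast++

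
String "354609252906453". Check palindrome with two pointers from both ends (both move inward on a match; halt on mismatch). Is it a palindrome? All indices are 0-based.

palindrome

[0,14] '3'=='3' → l++,r--
[1,13] '5'=='5' → l++,r--
[2,12] '4'=='4' → l++,r--
[3,11] '6'=='6' → l++,r--
[4,10] '0'=='0' → l++,r--
[5,9] '9'=='9' → l++,r--
[6,8] '2'=='2' → l++,r--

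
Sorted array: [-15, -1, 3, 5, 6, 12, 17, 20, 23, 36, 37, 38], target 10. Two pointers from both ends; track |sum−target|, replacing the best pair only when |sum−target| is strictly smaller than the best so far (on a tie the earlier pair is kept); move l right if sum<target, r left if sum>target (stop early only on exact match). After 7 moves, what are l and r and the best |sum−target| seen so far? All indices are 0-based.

[0,11] -15+38=23 d=13 * → r--
[0,10] -15+37=22 d=12 * → r--
[0,9] -15+36=21 d=11 * → r--
[0,8] -15+23=8 d=2 * → l++
[1,8] -1+23=22 d=12 → r--
[1,7] -1+20=19 d=9 → r--
[1,6] -1+17=16 d=6 → r--

l=1, r=5, best |Δ|=2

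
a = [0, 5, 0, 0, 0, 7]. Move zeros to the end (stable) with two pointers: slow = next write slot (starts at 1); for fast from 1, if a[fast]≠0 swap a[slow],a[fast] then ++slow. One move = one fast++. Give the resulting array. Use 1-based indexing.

[5, 7, 0, 0, 0, 0]

(s=1,f=1) a[fast]=0 → fast++
(s=1,f=2) a[fast]=5≠0 swap→a[1]=5 → slow++,fast++
(s=2,f=3) a[fast]=0 → fast++
(s=2,f=4) a[fast]=0 → fast++
(s=2,f=5) a[fast]=0 → fast++
(s=2,f=6) a[fast]=7≠0 swap→a[2]=7 → slow++,fast++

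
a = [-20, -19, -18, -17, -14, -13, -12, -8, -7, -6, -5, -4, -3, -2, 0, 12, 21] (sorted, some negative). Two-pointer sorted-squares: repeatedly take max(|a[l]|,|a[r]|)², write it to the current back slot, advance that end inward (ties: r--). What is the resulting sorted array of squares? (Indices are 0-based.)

[0, 4, 9, 16, 25, 36, 49, 64, 144, 144, 169, 196, 289, 324, 361, 400, 441]

l=0 r=16: |-20|<=|21| out[16]=441, r--
l=0 r=15: |-20|>|12| out[15]=400, l++
l=1 r=15: |-19|>|12| out[14]=361, l++
l=2 r=15: |-18|>|12| out[13]=324, l++
l=3 r=15: |-17|>|12| out[12]=289, l++
l=4 r=15: |-14|>|12| out[11]=196, l++
l=5 r=15: |-13|>|12| out[10]=169, l++
l=6 r=15: |-12|<=|12| out[9]=144, r--
l=6 r=14: |-12|>|0| out[8]=144, l++
l=7 r=14: |-8|>|0| out[7]=64, l++
l=8 r=14: |-7|>|0| out[6]=49, l++
l=9 r=14: |-6|>|0| out[5]=36, l++
l=10 r=14: |-5|>|0| out[4]=25, l++
l=11 r=14: |-4|>|0| out[3]=16, l++
l=12 r=14: |-3|>|0| out[2]=9, l++
l=13 r=14: |-2|>|0| out[1]=4, l++
l=14 r=14: |0|<=|0| out[0]=0, r--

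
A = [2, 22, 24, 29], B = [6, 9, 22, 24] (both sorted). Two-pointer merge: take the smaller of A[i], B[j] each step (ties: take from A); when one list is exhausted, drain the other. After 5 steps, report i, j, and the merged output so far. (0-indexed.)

i=0 j=0: A[i]=2<=B[j]=6 take 2, i++
i=1 j=0: A[i]=22>B[j]=6 take 6, j++
i=1 j=1: A[i]=22>B[j]=9 take 9, j++
i=1 j=2: A[i]=22<=B[j]=22 take 22, i++
i=2 j=2: A[i]=24>B[j]=22 take 22, j++

i=2, j=3, merged so far=[2, 6, 9, 22, 22]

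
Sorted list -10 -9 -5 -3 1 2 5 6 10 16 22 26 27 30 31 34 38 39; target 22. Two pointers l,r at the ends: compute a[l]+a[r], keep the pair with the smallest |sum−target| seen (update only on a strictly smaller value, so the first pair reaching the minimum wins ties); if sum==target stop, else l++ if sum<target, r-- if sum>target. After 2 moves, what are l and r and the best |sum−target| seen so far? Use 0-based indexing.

l=0 r=17: -10+39=29 d=7 *, r--
l=0 r=16: -10+38=28 d=6 *, r--

l=0, r=15, best |Δ|=6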